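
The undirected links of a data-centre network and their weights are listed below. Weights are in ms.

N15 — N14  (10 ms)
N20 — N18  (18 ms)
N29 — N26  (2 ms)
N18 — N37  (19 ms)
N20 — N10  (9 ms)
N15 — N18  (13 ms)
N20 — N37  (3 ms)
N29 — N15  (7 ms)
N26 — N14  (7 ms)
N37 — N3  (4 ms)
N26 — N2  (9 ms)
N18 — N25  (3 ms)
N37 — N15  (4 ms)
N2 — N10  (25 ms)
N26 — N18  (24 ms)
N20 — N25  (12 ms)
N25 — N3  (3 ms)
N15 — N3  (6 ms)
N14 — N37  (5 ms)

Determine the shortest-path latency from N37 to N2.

Candidate routes:
N37 → N15 → N29 → N26 → N2: 4+7+2+9 = 22
N37 → N3 → N15 → N29 → N26 → N2: 4+6+7+2+9 = 28
N37 → N14 → N26 → N2: 5+7+9 = 21
N37 → N15 → N14 → N26 → N2: 4+10+7+9 = 30
Cheapest is N37 → N14 → N26 → N2 at 21 ms.

21 ms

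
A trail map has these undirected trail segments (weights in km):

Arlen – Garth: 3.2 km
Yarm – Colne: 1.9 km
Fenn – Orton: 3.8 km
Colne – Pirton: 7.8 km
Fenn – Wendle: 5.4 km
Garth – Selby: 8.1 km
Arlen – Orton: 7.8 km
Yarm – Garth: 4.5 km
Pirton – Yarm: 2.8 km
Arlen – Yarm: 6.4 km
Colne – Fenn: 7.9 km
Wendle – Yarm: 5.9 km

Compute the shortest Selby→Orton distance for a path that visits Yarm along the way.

26.2 km

Shortest Selby→Yarm: Selby–Garth–Yarm = 12.6
Best Yarm to Orton: Yarm–Colne–Fenn–Orton costing 13.6
Total via Yarm: 12.6 + 13.6 = 26.2 km.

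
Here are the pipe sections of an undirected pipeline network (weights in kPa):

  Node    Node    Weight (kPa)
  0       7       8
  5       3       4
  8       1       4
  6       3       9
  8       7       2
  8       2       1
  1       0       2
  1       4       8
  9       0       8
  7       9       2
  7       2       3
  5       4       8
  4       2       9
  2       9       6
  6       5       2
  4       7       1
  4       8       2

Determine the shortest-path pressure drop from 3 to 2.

Compare a few routes:
3 - 5 - 4 - 7 - 2: 4+8+1+3 = 16
3 - 5 - 4 - 7 - 8 - 2: 4+8+1+2+1 = 16
3 - 5 - 4 - 8 - 2: 4+8+2+1 = 15
Cheapest is 3 - 5 - 4 - 8 - 2 at 15 kPa.

15 kPa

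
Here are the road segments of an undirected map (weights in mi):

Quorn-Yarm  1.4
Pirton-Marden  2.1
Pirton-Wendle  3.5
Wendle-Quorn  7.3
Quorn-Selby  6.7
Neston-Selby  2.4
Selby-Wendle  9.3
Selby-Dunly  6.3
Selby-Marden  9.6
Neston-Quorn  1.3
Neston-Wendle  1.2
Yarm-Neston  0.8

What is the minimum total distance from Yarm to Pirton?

Shortest distances from Yarm:
Yarm: 0
Neston: 0.8  (via Yarm)
Quorn: 1.4  (via Yarm)
Wendle: 2  (via Neston)
Selby: 3.2  (via Neston)
Pirton: 5.5  (via Wendle)
Shortest route: Yarm → Neston → Wendle → Pirton = 5.5 mi.

5.5 mi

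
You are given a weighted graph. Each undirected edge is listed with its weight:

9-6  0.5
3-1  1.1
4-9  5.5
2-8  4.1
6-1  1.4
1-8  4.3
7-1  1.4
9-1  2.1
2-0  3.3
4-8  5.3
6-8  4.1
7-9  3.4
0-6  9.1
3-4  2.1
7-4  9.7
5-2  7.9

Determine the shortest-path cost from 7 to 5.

Candidate routes:
7 - 1 - 6 - 8 - 2 - 5: 1.4+1.4+4.1+4.1+7.9 = 18.9
7 - 1 - 8 - 2 - 5: 1.4+4.3+4.1+7.9 = 17.7
Cheapest is 7 - 1 - 8 - 2 - 5 at 17.7.

17.7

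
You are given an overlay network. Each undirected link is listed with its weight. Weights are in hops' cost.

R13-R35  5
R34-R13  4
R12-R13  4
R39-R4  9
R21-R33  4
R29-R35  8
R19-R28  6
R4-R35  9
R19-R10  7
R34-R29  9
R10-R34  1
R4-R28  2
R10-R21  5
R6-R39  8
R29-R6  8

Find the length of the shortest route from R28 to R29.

19 hops' cost

Settle nodes by increasing distance from R28:
R28: 0
R4: 2  (via R28)
R19: 6  (via R28)
R35: 11  (via R4)
R39: 11  (via R4)
R10: 13  (via R19)
R34: 14  (via R10)
R13: 16  (via R35)
R21: 18  (via R10)
R29: 19  (via R35)
Shortest route: R28–R4–R35–R29 = 19 hops' cost.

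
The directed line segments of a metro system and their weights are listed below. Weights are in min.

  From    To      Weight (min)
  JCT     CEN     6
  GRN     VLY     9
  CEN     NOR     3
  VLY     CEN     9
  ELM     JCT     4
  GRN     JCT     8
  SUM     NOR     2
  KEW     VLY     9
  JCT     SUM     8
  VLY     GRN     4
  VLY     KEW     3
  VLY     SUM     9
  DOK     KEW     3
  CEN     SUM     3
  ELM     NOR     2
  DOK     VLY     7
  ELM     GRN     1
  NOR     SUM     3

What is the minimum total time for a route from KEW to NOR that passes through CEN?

21 min

Best KEW to CEN: KEW → VLY → CEN costing 18
Best CEN to NOR: CEN → NOR costing 3
Total via CEN: 18 + 3 = 21 min.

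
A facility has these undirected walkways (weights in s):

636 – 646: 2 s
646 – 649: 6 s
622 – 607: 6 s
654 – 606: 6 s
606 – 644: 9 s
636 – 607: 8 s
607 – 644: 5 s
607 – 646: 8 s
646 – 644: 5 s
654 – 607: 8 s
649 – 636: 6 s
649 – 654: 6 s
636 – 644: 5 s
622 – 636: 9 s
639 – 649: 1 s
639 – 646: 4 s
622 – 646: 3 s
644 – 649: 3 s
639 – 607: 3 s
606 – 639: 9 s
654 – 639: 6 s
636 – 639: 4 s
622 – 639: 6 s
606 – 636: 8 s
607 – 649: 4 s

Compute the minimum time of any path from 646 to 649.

5 s

Enumerating some paths:
646–639–649: 4+1 = 5
646–636–639–649: 2+4+1 = 7
646–644–649: 5+3 = 8
646–649: 6 = 6
Cheapest is 646–639–649 at 5 s.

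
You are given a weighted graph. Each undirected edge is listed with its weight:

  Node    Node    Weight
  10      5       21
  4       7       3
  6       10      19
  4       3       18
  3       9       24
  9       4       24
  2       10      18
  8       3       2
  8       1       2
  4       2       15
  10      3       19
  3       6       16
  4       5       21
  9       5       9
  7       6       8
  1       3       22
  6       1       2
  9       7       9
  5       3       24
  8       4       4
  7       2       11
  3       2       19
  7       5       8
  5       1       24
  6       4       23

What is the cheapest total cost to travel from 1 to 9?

18

Shortest distances from 1:
1: 0
6: 2  (via 1)
8: 2  (via 1)
3: 4  (via 8)
4: 6  (via 8)
7: 9  (via 4)
5: 17  (via 7)
9: 18  (via 7)
Shortest route: 1 → 8 → 4 → 7 → 9 = 18.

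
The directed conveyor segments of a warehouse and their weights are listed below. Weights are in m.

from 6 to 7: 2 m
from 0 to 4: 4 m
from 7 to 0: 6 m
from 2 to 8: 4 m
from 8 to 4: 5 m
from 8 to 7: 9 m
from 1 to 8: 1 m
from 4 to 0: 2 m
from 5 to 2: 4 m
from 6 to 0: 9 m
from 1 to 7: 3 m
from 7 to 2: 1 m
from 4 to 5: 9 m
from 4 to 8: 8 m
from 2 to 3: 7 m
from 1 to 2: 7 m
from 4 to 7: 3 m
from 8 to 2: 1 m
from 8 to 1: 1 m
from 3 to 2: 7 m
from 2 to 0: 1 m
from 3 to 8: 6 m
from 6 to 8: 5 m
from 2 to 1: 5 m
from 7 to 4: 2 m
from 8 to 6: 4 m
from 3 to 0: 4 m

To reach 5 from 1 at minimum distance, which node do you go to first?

7

Enumerating some paths:
1–8–4–5: 1+5+9 = 15
1–7–4–5: 3+2+9 = 14
Cheapest is 1–7–4–5 at 14 m.
So from 1 the first move is to 7.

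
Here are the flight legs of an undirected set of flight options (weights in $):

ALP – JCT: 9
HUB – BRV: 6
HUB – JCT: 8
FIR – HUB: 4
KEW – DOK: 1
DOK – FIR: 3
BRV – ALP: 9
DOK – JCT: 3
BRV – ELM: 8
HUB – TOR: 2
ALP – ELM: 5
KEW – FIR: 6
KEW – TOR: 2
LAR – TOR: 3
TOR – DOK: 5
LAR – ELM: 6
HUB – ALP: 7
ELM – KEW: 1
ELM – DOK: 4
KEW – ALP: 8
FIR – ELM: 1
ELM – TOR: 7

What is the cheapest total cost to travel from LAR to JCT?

$9

Compare a few routes:
LAR - ELM - KEW - DOK - JCT: 6+1+1+3 = 11
LAR - TOR - KEW - DOK - JCT: 3+2+1+3 = 9
LAR - TOR - DOK - JCT: 3+5+3 = 11
The minimum is $9 via LAR - TOR - KEW - DOK - JCT.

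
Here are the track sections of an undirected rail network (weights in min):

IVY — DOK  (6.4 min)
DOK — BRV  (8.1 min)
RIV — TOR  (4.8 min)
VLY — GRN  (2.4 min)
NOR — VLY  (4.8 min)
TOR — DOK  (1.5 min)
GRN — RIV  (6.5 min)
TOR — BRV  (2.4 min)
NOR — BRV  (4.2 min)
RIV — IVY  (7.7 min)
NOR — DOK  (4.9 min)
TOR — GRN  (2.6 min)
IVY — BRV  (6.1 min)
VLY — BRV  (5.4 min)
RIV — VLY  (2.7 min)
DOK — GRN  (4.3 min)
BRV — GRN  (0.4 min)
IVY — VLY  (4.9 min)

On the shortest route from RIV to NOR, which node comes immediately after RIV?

VLY

Candidate routes:
RIV → GRN → BRV → NOR: 6.5+0.4+4.2 = 11.1
RIV → VLY → NOR: 2.7+4.8 = 7.5
RIV → VLY → GRN → BRV → NOR: 2.7+2.4+0.4+4.2 = 9.7
Cheapest is RIV → VLY → NOR at 7.5 min.
So from RIV the first move is to VLY.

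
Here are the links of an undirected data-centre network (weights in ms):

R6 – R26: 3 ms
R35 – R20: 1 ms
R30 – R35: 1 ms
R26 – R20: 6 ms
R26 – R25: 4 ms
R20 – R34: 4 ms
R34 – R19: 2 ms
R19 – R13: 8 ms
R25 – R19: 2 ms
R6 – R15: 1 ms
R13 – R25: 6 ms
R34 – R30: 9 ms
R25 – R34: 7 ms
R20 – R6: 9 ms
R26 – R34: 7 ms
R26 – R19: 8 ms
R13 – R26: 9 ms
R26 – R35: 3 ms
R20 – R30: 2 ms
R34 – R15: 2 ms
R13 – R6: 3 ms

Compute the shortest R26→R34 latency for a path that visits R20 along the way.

8 ms

Shortest R26→R20: R26 → R35 → R20 = 4
Best R20 to R34: R20 → R34 costing 4
Total via R20: 4 + 4 = 8 ms.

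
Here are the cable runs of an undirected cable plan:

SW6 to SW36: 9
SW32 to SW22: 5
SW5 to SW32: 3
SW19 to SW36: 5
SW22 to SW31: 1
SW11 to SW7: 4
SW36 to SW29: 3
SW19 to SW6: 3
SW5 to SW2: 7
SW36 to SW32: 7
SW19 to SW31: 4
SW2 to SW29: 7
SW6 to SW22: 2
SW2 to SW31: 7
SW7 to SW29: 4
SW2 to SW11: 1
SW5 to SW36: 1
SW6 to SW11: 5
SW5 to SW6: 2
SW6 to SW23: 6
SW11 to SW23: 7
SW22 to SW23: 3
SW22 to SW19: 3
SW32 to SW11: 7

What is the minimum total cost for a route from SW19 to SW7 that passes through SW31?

Best SW19 to SW31: SW19–SW31 costing 4
Shortest SW31→SW7: SW31–SW22–SW6–SW11–SW7 = 12
Total via SW31: 4 + 12 = 16.

16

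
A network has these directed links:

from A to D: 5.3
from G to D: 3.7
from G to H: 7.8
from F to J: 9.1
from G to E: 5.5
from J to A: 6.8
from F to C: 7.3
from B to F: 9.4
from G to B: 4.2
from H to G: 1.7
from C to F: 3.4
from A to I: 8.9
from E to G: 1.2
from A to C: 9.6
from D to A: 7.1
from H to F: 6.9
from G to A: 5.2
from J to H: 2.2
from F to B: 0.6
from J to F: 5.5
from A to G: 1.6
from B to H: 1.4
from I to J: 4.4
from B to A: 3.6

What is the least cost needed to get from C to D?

10.8

Running Dijkstra from C:
C: 0
F: 3.4  (via C)
B: 4  (via F)
H: 5.4  (via B)
G: 7.1  (via H)
A: 7.6  (via B)
D: 10.8  (via G)
Shortest route: C → F → B → H → G → D = 10.8.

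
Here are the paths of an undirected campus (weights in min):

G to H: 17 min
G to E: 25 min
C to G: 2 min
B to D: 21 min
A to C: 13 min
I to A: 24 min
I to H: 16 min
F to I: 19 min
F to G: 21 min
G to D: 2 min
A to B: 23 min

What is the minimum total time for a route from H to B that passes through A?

Best H to A: H → G → C → A costing 32
Shortest A→B: A → B = 23
Total via A: 32 + 23 = 55 min.

55 min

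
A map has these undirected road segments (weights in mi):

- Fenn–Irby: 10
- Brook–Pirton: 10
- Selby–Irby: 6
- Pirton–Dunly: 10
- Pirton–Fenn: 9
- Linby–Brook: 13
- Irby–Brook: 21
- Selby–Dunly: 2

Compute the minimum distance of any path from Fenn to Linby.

Shortest distances from Fenn:
Fenn: 0
Pirton: 9  (via Fenn)
Irby: 10  (via Fenn)
Selby: 16  (via Irby)
Dunly: 18  (via Selby)
Brook: 19  (via Pirton)
Linby: 32  (via Brook)
Shortest route: Fenn → Pirton → Brook → Linby = 32 mi.

32 mi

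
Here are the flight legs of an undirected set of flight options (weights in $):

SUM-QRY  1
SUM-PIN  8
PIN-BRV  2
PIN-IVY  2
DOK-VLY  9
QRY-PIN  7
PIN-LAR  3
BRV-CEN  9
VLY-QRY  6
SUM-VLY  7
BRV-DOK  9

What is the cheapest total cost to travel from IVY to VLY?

Candidate routes:
IVY → PIN → SUM → QRY → VLY: 2+8+1+6 = 17
IVY → PIN → QRY → VLY: 2+7+6 = 15
IVY → PIN → SUM → VLY: 2+8+7 = 17
The minimum is $15 via IVY → PIN → QRY → VLY.

$15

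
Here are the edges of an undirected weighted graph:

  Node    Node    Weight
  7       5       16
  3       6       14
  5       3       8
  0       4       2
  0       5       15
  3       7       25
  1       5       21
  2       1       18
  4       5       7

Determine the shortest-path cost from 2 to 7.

Running Dijkstra from 2:
2: 0
1: 18  (via 2)
5: 39  (via 1)
4: 46  (via 5)
3: 47  (via 5)
0: 48  (via 4)
7: 55  (via 5)
Shortest route: 2–1–5–7 = 55.

55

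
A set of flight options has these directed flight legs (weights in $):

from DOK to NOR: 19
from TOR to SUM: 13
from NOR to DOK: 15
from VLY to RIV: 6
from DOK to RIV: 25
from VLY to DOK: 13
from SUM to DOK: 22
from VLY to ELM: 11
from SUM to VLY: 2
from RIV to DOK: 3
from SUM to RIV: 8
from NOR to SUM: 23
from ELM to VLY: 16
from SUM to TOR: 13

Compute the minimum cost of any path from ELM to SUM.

Settle nodes by increasing distance from ELM:
ELM: 0
VLY: 16  (via ELM)
RIV: 22  (via VLY)
DOK: 25  (via RIV)
NOR: 44  (via DOK)
SUM: 67  (via NOR)
Shortest route: ELM–VLY–RIV–DOK–NOR–SUM = $67.

$67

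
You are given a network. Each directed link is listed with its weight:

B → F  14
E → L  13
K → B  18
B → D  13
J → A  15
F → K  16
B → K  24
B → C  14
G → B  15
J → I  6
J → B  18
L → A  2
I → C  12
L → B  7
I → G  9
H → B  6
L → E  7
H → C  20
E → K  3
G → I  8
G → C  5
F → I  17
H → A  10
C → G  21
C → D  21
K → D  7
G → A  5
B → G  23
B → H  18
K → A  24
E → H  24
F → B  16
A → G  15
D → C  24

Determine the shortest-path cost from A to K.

Candidate routes:
A–G–B–F–K: 15+15+14+16 = 60
A–G–B–K: 15+15+24 = 54
The minimum is 54 via A–G–B–K.

54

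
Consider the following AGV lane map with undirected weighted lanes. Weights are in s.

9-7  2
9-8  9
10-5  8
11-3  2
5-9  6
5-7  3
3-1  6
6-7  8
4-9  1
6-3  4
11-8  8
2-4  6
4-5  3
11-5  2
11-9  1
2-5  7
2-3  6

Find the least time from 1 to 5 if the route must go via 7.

14 s

Shortest 1→7: 1–3–11–9–7 = 11
Best 7 to 5: 7–5 costing 3
Total via 7: 11 + 3 = 14 s.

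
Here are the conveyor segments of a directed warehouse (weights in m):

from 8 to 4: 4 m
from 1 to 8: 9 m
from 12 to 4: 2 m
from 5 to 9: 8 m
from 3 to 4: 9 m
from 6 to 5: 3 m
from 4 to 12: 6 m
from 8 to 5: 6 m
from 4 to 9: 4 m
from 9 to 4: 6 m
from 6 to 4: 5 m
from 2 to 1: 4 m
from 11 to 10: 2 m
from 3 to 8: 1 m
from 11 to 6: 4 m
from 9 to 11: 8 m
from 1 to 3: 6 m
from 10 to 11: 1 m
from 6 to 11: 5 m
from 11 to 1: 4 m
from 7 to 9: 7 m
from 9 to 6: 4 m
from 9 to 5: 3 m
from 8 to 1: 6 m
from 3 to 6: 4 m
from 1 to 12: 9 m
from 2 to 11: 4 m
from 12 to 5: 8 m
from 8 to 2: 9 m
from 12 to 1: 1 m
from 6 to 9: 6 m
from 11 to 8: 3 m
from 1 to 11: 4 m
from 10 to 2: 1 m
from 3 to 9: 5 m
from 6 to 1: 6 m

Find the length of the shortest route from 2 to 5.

Candidate routes:
2 → 11 → 8 → 5: 4+3+6 = 13
2 → 1 → 11 → 6 → 5: 4+4+4+3 = 15
2 → 11 → 6 → 5: 4+4+3 = 11
Cheapest is 2 → 11 → 6 → 5 at 11 m.

11 m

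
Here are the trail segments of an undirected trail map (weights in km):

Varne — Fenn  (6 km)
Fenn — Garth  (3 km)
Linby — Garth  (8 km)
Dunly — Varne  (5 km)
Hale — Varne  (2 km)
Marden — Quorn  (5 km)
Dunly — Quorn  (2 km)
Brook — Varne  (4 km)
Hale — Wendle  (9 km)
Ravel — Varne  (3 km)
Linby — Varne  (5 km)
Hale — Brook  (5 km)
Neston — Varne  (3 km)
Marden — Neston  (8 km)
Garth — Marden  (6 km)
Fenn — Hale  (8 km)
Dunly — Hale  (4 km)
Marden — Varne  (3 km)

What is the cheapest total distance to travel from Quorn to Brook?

11 km

Shortest distances from Quorn:
Quorn: 0
Dunly: 2  (via Quorn)
Marden: 5  (via Quorn)
Hale: 6  (via Dunly)
Varne: 7  (via Dunly)
Ravel: 10  (via Varne)
Neston: 10  (via Varne)
Brook: 11  (via Hale)
Shortest route: Quorn → Dunly → Hale → Brook = 11 km.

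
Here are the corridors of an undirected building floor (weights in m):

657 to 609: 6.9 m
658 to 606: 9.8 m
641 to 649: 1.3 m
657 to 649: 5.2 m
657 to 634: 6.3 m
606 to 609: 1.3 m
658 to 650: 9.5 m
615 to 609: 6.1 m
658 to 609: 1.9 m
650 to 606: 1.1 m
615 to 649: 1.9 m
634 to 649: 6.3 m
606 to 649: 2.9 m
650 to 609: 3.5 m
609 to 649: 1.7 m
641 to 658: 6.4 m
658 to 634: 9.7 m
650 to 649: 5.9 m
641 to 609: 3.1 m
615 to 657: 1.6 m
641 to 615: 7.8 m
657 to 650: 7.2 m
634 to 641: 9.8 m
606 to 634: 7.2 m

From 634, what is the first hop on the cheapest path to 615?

657

Compare a few routes:
634 - 606 - 649 - 615: 7.2+2.9+1.9 = 12
634 - 649 - 615: 6.3+1.9 = 8.2
634 - 657 - 615: 6.3+1.6 = 7.9
The minimum is 7.9 m via 634 - 657 - 615.
So from 634 the first move is to 657.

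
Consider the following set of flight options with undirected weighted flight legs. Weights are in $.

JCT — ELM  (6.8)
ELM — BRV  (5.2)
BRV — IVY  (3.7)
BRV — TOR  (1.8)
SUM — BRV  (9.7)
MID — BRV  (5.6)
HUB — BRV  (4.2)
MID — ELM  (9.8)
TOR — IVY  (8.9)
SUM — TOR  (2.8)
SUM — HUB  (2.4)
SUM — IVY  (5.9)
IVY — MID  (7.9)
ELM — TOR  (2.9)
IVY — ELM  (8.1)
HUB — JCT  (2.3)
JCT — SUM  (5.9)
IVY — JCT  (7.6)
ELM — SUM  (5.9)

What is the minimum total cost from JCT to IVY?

$7.6

Shortest distances from JCT:
JCT: 0
HUB: 2.3  (via JCT)
SUM: 4.7  (via HUB)
BRV: 6.5  (via HUB)
ELM: 6.8  (via JCT)
TOR: 7.5  (via SUM)
IVY: 7.6  (via JCT)
Shortest route: JCT–IVY = $7.6.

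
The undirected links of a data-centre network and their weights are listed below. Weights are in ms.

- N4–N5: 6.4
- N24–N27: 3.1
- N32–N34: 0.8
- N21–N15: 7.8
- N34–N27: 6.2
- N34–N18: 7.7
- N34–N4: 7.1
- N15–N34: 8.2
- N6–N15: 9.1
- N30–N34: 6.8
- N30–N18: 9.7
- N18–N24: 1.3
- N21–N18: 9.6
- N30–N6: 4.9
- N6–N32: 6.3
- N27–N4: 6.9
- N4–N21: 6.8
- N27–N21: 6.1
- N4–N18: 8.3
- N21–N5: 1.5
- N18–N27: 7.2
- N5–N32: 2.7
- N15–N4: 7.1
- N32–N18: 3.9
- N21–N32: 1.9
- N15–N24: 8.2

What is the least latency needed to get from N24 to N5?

7.9 ms

Settle nodes by increasing distance from N24:
N24: 0
N18: 1.3  (via N24)
N27: 3.1  (via N24)
N32: 5.2  (via N18)
N34: 6  (via N32)
N21: 7.1  (via N32)
N5: 7.9  (via N32)
Shortest route: N24 → N18 → N32 → N5 = 7.9 ms.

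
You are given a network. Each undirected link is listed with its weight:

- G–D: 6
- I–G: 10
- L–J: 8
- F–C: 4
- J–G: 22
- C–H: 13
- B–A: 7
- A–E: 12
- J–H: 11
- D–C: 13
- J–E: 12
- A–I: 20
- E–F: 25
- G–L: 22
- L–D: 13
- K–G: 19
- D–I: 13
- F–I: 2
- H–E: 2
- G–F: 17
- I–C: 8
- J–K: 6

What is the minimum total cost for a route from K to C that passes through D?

Shortest K→D: K–G–D = 25
Best D to C: D–C costing 13
Total via D: 25 + 13 = 38.

38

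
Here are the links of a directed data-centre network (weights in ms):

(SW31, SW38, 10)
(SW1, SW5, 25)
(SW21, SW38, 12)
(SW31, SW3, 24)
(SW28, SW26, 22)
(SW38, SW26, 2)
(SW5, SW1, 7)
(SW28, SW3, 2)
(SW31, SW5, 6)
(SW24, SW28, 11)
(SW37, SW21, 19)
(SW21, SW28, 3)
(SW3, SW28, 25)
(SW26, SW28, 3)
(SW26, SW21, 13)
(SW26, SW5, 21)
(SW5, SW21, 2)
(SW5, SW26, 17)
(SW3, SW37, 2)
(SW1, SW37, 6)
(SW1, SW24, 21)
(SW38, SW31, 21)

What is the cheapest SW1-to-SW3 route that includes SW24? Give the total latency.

34 ms

Best SW1 to SW24: SW1–SW24 costing 21
Shortest SW24→SW3: SW24–SW28–SW3 = 13
Total via SW24: 21 + 13 = 34 ms.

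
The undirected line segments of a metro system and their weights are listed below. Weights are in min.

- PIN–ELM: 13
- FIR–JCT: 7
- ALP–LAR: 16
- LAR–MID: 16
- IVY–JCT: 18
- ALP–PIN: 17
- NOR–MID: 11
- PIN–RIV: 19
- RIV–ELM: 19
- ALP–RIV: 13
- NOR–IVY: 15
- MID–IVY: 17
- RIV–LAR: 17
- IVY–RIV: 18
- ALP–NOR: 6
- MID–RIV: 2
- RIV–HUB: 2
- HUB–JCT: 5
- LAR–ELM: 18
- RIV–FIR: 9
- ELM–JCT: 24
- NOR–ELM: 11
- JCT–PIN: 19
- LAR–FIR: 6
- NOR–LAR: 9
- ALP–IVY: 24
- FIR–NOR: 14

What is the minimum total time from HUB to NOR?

15 min

Shortest distances from HUB:
HUB: 0
RIV: 2  (via HUB)
MID: 4  (via RIV)
JCT: 5  (via HUB)
FIR: 11  (via RIV)
ALP: 15  (via RIV)
NOR: 15  (via MID)
Shortest route: HUB–RIV–MID–NOR = 15 min.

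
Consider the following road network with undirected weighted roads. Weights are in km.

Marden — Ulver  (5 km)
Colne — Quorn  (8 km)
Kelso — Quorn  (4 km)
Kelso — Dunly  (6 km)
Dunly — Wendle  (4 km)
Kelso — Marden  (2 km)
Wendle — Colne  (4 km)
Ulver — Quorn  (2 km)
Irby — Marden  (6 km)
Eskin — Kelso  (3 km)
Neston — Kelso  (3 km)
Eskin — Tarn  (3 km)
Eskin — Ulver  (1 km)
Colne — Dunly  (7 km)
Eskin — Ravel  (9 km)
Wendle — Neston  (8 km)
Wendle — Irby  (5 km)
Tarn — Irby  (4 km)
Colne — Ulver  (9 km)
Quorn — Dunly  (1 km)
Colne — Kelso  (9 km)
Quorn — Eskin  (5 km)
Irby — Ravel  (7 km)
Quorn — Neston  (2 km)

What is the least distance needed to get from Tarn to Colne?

13 km

Candidate routes:
Tarn - Eskin - Ulver - Quorn - Dunly - Colne: 3+1+2+1+7 = 14
Tarn - Eskin - Ulver - Quorn - Colne: 3+1+2+8 = 14
Tarn - Eskin - Ulver - Colne: 3+1+9 = 13
The minimum is 13 km via Tarn - Eskin - Ulver - Colne.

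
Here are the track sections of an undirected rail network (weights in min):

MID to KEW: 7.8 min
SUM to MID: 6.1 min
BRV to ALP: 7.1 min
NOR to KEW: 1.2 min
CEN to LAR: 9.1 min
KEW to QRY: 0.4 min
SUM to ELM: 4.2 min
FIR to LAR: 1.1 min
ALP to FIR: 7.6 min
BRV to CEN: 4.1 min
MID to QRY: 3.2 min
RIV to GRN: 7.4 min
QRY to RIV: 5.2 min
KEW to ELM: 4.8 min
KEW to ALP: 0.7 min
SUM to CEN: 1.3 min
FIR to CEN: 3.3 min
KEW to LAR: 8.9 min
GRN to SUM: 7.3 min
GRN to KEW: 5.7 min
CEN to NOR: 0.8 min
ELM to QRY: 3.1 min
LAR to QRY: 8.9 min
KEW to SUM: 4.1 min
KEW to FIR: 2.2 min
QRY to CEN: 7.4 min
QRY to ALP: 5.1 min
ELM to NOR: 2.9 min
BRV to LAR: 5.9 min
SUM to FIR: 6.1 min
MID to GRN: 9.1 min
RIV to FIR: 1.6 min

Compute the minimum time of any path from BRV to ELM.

Candidate routes:
BRV - CEN - NOR - KEW - QRY - ELM: 4.1+0.8+1.2+0.4+3.1 = 9.6
BRV - CEN - NOR - ELM: 4.1+0.8+2.9 = 7.8
BRV - CEN - SUM - ELM: 4.1+1.3+4.2 = 9.6
Cheapest is BRV - CEN - NOR - ELM at 7.8 min.

7.8 min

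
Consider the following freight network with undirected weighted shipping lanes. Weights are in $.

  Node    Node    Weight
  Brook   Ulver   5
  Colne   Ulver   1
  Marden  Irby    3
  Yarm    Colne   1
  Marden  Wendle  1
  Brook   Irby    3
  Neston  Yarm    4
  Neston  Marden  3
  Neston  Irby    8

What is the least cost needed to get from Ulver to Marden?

Settle nodes by increasing distance from Ulver:
Ulver: 0
Colne: 1  (via Ulver)
Yarm: 2  (via Colne)
Brook: 5  (via Ulver)
Neston: 6  (via Yarm)
Irby: 8  (via Brook)
Marden: 9  (via Neston)
Shortest route: Ulver → Colne → Yarm → Neston → Marden = $9.

$9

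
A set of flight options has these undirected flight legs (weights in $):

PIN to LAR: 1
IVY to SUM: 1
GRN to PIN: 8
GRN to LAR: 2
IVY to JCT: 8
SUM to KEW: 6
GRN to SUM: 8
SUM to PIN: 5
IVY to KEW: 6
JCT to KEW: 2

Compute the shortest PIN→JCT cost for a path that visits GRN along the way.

$19

Shortest PIN→GRN: PIN → LAR → GRN = 3
Shortest GRN→JCT: GRN → SUM → KEW → JCT = 16
Total via GRN: 3 + 16 = $19.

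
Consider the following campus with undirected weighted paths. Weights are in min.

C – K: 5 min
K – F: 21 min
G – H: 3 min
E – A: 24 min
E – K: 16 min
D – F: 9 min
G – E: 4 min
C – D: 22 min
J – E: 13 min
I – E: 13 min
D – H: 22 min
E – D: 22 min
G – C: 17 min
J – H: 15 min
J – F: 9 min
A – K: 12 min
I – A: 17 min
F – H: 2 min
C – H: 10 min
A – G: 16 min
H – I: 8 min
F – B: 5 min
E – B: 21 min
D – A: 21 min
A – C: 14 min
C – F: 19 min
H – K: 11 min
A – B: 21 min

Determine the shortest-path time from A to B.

21 min

Shortest distances from A:
A: 0
K: 12  (via A)
C: 14  (via A)
G: 16  (via A)
I: 17  (via A)
H: 19  (via G)
E: 20  (via G)
B: 21  (via A)
Shortest route: A → B = 21 min.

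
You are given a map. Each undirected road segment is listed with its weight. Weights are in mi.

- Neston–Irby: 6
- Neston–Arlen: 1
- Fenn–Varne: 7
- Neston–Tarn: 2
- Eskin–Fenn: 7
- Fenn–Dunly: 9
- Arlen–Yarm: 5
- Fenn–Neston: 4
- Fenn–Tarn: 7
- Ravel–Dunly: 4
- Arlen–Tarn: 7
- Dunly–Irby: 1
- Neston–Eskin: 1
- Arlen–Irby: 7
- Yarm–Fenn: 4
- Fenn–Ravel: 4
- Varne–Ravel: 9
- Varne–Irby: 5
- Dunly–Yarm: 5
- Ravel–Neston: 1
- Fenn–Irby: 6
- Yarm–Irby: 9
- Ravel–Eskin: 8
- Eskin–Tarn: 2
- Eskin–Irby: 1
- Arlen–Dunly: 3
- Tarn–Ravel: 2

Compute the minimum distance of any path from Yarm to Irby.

Enumerating some paths:
Yarm–Arlen–Neston–Eskin–Irby: 5+1+1+1 = 8
Yarm–Dunly–Irby: 5+1 = 6
Cheapest is Yarm–Dunly–Irby at 6 mi.

6 mi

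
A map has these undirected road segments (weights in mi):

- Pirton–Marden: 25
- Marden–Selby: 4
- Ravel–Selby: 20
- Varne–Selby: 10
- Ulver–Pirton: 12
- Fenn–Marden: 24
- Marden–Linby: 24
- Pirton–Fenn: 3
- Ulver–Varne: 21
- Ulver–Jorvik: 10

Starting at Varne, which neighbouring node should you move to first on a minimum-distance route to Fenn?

Compare a few routes:
Varne - Ulver - Pirton - Fenn: 21+12+3 = 36
Varne - Selby - Marden - Fenn: 10+4+24 = 38
The minimum is 36 mi via Varne - Ulver - Pirton - Fenn.
So from Varne the first move is to Ulver.

Ulver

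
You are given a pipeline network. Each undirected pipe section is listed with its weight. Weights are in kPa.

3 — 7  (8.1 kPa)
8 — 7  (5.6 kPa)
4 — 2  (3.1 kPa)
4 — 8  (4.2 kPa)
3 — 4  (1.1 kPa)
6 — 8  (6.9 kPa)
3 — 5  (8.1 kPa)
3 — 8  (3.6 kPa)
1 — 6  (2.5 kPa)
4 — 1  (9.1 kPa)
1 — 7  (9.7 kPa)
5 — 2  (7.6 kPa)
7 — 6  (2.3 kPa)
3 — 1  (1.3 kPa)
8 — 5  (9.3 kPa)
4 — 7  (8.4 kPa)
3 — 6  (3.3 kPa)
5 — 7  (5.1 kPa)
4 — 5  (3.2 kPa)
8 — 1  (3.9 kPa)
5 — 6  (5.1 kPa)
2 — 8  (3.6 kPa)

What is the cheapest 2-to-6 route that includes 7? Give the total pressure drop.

Best 2 to 7: 2–8–7 costing 9.2
Shortest 7→6: 7–6 = 2.3
Total via 7: 9.2 + 2.3 = 11.5 kPa.

11.5 kPa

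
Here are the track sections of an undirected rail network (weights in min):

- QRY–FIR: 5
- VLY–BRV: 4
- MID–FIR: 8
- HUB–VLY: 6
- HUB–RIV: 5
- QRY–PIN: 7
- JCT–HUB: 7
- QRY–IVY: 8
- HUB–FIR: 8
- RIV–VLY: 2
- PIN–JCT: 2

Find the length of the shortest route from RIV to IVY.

Enumerating some paths:
RIV - HUB - FIR - QRY - IVY: 5+8+5+8 = 26
RIV - HUB - JCT - PIN - QRY - IVY: 5+7+2+7+8 = 29
RIV - VLY - HUB - FIR - QRY - IVY: 2+6+8+5+8 = 29
RIV - VLY - HUB - JCT - PIN - QRY - IVY: 2+6+7+2+7+8 = 32
The minimum is 26 min via RIV - HUB - FIR - QRY - IVY.

26 min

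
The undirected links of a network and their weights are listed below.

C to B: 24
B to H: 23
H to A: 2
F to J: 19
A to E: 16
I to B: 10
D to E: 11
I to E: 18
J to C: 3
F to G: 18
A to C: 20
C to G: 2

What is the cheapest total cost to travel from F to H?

42

Enumerating some paths:
F–G–C–A–H: 18+2+20+2 = 42
F–J–C–A–H: 19+3+20+2 = 44
F–J–C–B–H: 19+3+24+23 = 69
F–G–C–B–H: 18+2+24+23 = 67
The minimum is 42 via F–G–C–A–H.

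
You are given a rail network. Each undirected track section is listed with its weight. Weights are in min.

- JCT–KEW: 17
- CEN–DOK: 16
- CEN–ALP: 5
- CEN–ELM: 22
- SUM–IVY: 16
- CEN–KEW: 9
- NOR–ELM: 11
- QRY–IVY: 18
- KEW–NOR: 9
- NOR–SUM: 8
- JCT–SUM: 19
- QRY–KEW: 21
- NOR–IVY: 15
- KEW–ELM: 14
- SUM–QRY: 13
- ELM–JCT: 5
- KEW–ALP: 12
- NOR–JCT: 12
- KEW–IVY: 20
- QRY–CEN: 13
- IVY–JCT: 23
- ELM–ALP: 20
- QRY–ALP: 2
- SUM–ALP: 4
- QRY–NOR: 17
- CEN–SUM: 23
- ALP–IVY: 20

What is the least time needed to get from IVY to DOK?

41 min

Candidate routes:
IVY → KEW → CEN → DOK: 20+9+16 = 45
IVY → ALP → CEN → DOK: 20+5+16 = 41
The minimum is 41 min via IVY → ALP → CEN → DOK.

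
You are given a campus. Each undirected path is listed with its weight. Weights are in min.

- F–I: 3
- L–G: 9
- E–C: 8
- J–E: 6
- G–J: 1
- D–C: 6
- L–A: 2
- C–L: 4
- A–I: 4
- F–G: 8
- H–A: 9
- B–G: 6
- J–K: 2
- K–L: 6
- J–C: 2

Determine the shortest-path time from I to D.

Compare a few routes:
I → A → L → K → J → C → D: 4+2+6+2+2+6 = 22
I → A → L → C → D: 4+2+4+6 = 16
I → F → G → J → C → D: 3+8+1+2+6 = 20
Cheapest is I → A → L → C → D at 16 min.

16 min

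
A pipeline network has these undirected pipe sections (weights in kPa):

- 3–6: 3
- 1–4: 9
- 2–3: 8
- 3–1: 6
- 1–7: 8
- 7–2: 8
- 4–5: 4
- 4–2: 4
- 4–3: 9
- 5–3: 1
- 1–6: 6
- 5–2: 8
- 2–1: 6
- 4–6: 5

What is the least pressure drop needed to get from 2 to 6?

9 kPa

Enumerating some paths:
2 - 4 - 5 - 3 - 6: 4+4+1+3 = 12
2 - 4 - 6: 4+5 = 9
2 - 3 - 6: 8+3 = 11
2 - 5 - 3 - 6: 8+1+3 = 12
Cheapest is 2 - 4 - 6 at 9 kPa.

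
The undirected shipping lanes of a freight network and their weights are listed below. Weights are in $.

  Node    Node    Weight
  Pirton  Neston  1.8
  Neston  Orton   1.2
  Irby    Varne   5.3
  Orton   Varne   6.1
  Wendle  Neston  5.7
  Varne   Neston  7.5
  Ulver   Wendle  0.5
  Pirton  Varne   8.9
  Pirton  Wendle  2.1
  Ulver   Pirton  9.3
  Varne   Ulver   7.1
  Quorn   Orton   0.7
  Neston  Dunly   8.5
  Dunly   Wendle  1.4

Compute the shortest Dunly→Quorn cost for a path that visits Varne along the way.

$15.8

Shortest Dunly→Varne: Dunly → Wendle → Ulver → Varne = 9
Best Varne to Quorn: Varne → Orton → Quorn costing 6.8
Total via Varne: 9 + 6.8 = $15.8.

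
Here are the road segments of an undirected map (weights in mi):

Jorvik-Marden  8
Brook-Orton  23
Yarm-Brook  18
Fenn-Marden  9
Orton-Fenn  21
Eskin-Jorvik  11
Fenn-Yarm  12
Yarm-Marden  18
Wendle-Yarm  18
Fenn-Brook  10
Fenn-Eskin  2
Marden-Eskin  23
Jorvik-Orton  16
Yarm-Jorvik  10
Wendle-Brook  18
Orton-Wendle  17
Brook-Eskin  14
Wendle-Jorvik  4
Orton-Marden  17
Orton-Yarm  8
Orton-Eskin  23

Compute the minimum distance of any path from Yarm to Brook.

18 mi

Candidate routes:
Yarm - Fenn - Brook: 12+10 = 22
Yarm - Brook: 18 = 18
Cheapest is Yarm - Brook at 18 mi.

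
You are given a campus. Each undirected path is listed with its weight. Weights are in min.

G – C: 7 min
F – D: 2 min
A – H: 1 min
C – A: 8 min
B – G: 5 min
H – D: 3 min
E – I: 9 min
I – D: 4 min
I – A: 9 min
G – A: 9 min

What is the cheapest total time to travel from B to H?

15 min

Running Dijkstra from B:
B: 0
G: 5  (via B)
C: 12  (via G)
A: 14  (via G)
H: 15  (via A)
Shortest route: B → G → A → H = 15 min.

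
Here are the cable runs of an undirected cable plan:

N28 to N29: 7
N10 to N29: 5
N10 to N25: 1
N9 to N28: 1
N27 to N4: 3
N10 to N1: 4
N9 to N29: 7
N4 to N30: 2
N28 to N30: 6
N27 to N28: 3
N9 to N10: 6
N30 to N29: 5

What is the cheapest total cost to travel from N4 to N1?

16

Settle nodes by increasing distance from N4:
N4: 0
N30: 2  (via N4)
N27: 3  (via N4)
N28: 6  (via N27)
N29: 7  (via N30)
N9: 7  (via N28)
N10: 12  (via N29)
N25: 13  (via N10)
N1: 16  (via N10)
Shortest route: N4 → N30 → N29 → N10 → N1 = 16.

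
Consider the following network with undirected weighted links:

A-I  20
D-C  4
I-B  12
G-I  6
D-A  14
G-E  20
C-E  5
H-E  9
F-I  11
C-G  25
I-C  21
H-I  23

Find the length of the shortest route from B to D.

37

Shortest distances from B:
B: 0
I: 12  (via B)
G: 18  (via I)
F: 23  (via I)
A: 32  (via I)
C: 33  (via I)
H: 35  (via I)
D: 37  (via C)
Shortest route: B → I → C → D = 37.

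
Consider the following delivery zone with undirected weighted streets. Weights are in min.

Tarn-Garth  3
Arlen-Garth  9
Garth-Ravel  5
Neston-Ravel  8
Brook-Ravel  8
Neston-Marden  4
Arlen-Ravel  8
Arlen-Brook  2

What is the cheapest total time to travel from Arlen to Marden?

Compare a few routes:
Arlen–Brook–Ravel–Neston–Marden: 2+8+8+4 = 22
Arlen–Garth–Ravel–Neston–Marden: 9+5+8+4 = 26
Arlen–Ravel–Neston–Marden: 8+8+4 = 20
The minimum is 20 min via Arlen–Ravel–Neston–Marden.

20 min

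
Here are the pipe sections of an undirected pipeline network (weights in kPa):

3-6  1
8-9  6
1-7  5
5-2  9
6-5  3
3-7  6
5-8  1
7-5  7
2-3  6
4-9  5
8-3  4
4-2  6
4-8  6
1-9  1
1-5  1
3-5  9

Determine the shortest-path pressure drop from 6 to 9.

5 kPa

Settle nodes by increasing distance from 6:
6: 0
3: 1  (via 6)
5: 3  (via 6)
1: 4  (via 5)
8: 4  (via 5)
9: 5  (via 1)
Shortest route: 6–5–1–9 = 5 kPa.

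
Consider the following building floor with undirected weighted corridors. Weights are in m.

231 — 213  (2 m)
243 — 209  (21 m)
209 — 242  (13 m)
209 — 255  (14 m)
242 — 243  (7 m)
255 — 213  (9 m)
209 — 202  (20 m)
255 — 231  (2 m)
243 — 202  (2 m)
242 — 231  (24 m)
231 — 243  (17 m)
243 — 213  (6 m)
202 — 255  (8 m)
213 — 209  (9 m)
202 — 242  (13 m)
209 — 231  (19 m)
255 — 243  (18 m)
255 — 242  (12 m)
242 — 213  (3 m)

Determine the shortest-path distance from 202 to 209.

17 m

Shortest distances from 202:
202: 0
243: 2  (via 202)
213: 8  (via 243)
255: 8  (via 202)
242: 9  (via 243)
231: 10  (via 213)
209: 17  (via 213)
Shortest route: 202–243–213–209 = 17 m.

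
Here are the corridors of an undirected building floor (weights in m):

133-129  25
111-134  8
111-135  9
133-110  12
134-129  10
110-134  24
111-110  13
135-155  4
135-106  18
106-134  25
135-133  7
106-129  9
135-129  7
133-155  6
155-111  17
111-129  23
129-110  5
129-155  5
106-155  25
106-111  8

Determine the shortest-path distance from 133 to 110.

12 m

Shortest distances from 133:
133: 0
155: 6  (via 133)
135: 7  (via 133)
129: 11  (via 155)
110: 12  (via 133)
Shortest route: 133–110 = 12 m.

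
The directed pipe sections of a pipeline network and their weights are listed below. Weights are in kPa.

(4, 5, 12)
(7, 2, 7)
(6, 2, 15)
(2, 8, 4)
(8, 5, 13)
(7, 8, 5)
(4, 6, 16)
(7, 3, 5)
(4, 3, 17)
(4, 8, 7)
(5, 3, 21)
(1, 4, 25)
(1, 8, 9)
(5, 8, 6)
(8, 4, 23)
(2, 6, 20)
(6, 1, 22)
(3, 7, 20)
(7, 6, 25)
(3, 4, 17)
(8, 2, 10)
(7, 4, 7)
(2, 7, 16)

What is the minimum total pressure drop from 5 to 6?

Running Dijkstra from 5:
5: 0
8: 6  (via 5)
2: 16  (via 8)
3: 21  (via 5)
4: 29  (via 8)
7: 32  (via 2)
6: 36  (via 2)
Shortest route: 5 → 8 → 2 → 6 = 36 kPa.

36 kPa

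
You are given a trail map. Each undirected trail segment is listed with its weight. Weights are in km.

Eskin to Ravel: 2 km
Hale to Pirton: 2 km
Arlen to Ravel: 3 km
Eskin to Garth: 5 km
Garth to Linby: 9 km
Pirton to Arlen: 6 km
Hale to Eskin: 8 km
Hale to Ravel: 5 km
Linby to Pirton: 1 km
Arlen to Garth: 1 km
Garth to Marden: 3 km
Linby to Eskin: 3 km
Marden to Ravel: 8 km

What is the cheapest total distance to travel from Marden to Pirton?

10 km

Enumerating some paths:
Marden–Garth–Eskin–Linby–Pirton: 3+5+3+1 = 12
Marden–Garth–Arlen–Ravel–Eskin–Linby–Pirton: 3+1+3+2+3+1 = 13
Marden–Garth–Arlen–Pirton: 3+1+6 = 10
Marden–Garth–Linby–Pirton: 3+9+1 = 13
The minimum is 10 km via Marden–Garth–Arlen–Pirton.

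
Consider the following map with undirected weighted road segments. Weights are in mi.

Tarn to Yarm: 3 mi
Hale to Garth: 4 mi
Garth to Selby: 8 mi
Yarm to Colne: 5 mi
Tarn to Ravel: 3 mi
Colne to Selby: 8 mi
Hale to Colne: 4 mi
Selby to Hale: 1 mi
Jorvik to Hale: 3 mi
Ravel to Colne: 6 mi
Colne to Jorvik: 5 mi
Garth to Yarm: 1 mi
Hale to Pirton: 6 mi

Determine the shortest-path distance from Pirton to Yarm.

Enumerating some paths:
Pirton → Hale → Garth → Yarm: 6+4+1 = 11
Pirton → Hale → Colne → Yarm: 6+4+5 = 15
Cheapest is Pirton → Hale → Garth → Yarm at 11 mi.

11 mi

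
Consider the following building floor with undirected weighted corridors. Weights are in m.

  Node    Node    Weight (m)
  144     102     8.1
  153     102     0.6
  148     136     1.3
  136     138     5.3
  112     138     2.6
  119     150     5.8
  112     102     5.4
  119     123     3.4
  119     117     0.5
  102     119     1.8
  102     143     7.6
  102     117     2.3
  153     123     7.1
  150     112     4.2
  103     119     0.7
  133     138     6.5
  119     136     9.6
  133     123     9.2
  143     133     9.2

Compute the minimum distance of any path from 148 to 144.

20.8 m

Shortest distances from 148:
148: 0
136: 1.3  (via 148)
138: 6.6  (via 136)
112: 9.2  (via 138)
119: 10.9  (via 136)
117: 11.4  (via 119)
103: 11.6  (via 119)
102: 12.7  (via 119)
133: 13.1  (via 138)
153: 13.3  (via 102)
150: 13.4  (via 112)
123: 14.3  (via 119)
143: 20.3  (via 102)
144: 20.8  (via 102)
Shortest route: 148–136–119–102–144 = 20.8 m.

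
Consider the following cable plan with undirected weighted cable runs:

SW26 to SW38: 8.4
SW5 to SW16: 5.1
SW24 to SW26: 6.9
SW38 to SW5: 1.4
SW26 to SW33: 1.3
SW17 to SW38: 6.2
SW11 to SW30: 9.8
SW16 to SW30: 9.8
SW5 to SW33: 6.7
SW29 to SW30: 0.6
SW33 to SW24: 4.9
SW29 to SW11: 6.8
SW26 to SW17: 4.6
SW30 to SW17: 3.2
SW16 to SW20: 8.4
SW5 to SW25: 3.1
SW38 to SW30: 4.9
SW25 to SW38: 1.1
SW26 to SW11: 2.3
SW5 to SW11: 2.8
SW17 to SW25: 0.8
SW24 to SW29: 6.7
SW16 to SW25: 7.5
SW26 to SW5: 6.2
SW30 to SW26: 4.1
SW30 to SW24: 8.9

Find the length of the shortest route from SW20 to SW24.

24.8

Shortest distances from SW20:
SW20: 0
SW16: 8.4  (via SW20)
SW5: 13.5  (via SW16)
SW38: 14.9  (via SW5)
SW25: 15.9  (via SW16)
SW11: 16.3  (via SW5)
SW17: 16.7  (via SW25)
SW30: 18.2  (via SW16)
SW26: 18.6  (via SW11)
SW29: 18.8  (via SW30)
SW33: 19.9  (via SW26)
SW24: 24.8  (via SW33)
Shortest route: SW20–SW16–SW5–SW11–SW26–SW33–SW24 = 24.8.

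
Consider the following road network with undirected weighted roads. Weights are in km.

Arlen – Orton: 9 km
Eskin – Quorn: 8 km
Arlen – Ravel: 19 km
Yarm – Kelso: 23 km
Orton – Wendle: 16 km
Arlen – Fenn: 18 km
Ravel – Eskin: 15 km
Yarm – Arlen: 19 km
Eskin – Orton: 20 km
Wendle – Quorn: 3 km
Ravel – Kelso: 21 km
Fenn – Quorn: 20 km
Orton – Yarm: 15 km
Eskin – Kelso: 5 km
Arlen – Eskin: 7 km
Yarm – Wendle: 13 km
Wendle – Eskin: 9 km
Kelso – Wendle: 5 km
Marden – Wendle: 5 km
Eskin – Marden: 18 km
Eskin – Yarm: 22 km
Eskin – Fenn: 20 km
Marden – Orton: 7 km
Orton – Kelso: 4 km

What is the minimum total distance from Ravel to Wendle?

Shortest distances from Ravel:
Ravel: 0
Eskin: 15  (via Ravel)
Arlen: 19  (via Ravel)
Kelso: 20  (via Eskin)
Quorn: 23  (via Eskin)
Wendle: 24  (via Eskin)
Shortest route: Ravel → Eskin → Wendle = 24 km.

24 km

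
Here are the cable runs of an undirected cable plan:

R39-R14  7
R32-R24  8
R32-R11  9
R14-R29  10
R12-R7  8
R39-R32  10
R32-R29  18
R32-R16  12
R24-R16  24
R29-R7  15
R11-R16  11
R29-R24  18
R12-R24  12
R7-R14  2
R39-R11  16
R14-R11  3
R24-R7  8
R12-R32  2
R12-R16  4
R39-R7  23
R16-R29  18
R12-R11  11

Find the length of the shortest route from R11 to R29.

Enumerating some paths:
R11 - R14 - R29: 3+10 = 13
R11 - R14 - R7 - R29: 3+2+15 = 20
Cheapest is R11 - R14 - R29 at 13.

13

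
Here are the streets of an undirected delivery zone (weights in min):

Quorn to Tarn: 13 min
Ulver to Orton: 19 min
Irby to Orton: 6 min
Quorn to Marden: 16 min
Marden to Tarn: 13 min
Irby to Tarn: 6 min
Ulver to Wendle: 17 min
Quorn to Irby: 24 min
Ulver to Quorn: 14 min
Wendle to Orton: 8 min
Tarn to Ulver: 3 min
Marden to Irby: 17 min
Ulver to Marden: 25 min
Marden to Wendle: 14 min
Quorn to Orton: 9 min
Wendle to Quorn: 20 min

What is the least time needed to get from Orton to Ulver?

15 min

Candidate routes:
Orton - Irby - Tarn - Ulver: 6+6+3 = 15
Orton - Quorn - Tarn - Ulver: 9+13+3 = 25
Orton - Quorn - Ulver: 9+14 = 23
Orton - Ulver: 19 = 19
The minimum is 15 min via Orton - Irby - Tarn - Ulver.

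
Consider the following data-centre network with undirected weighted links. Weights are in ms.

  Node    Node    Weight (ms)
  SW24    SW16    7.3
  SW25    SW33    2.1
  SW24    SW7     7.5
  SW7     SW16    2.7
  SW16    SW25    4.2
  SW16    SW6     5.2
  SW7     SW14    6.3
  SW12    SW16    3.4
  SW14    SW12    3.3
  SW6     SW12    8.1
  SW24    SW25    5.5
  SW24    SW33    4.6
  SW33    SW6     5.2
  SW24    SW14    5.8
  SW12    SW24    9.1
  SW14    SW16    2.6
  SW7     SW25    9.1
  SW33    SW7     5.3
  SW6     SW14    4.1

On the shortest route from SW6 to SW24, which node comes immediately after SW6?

Candidate routes:
SW6–SW14–SW24: 4.1+5.8 = 9.9
SW6–SW33–SW24: 5.2+4.6 = 9.8
SW6–SW16–SW24: 5.2+7.3 = 12.5
SW6–SW33–SW25–SW24: 5.2+2.1+5.5 = 12.8
The minimum is 9.8 ms via SW6–SW33–SW24.
So from SW6 the first move is to SW33.

SW33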